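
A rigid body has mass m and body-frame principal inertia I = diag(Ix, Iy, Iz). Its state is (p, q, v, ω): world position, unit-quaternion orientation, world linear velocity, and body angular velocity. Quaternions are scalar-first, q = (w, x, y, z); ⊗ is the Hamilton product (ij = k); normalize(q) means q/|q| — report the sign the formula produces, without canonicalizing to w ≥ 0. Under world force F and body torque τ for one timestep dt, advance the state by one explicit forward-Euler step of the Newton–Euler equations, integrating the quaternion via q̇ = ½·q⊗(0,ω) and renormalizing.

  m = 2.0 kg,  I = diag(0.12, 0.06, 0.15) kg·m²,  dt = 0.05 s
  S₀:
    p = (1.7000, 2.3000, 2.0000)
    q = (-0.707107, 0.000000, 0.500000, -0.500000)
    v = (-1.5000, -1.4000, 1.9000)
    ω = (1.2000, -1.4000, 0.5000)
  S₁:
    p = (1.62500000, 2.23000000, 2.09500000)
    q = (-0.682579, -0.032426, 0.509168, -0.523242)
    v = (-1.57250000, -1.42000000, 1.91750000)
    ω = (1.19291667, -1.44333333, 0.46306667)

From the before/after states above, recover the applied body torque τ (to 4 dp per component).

rate change Δω = (-0.00708333, -0.04333333, -0.03693333)
τ = I·(Δω/dt) + ω₀×(Iω₀) = (-0.0800, -0.0700, -0.0100)

τ = (-0.0800, -0.0700, -0.0100)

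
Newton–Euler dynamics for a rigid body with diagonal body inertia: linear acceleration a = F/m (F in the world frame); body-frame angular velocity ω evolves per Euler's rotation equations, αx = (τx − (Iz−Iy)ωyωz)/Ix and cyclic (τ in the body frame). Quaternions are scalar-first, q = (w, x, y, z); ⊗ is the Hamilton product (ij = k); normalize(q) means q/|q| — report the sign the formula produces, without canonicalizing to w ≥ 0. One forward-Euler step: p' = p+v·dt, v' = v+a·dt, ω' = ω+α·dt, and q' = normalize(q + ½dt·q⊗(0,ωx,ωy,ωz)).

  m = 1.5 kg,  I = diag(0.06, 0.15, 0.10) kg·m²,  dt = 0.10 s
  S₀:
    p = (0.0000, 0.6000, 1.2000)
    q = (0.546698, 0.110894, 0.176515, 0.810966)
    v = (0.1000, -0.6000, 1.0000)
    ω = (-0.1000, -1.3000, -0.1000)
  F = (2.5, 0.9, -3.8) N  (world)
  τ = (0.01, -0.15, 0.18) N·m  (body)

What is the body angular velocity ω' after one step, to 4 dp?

ω' = (-0.0725, -1.3997, 0.0683)

precession coupling ω×(Iω) = (-0.0065, -0.0004, 0.0117)
α = I⁻¹(τ − ω×Iω) = (0.2750, -0.9973, 1.6830)
new body rate ω' = (-0.0725, -1.3997, 0.0683)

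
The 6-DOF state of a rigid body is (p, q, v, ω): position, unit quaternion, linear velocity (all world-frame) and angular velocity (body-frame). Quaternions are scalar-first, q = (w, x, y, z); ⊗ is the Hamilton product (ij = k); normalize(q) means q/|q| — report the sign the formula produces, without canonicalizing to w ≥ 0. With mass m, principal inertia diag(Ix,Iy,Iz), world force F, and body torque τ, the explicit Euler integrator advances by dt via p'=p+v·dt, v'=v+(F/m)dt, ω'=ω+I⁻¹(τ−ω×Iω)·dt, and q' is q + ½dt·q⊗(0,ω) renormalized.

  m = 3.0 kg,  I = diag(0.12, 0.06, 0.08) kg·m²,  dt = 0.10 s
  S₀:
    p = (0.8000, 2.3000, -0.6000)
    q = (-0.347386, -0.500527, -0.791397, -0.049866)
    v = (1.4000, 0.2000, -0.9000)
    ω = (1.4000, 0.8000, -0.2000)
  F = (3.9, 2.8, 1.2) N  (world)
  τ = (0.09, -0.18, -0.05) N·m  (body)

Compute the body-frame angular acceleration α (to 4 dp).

ω×(Iω) gyroscopic = (-0.0032, -0.0112, -0.0672)
α = I⁻¹(τ − ω×Iω) = (0.7767, -2.8133, 0.2150)

α = (0.7767, -2.8133, 0.2150)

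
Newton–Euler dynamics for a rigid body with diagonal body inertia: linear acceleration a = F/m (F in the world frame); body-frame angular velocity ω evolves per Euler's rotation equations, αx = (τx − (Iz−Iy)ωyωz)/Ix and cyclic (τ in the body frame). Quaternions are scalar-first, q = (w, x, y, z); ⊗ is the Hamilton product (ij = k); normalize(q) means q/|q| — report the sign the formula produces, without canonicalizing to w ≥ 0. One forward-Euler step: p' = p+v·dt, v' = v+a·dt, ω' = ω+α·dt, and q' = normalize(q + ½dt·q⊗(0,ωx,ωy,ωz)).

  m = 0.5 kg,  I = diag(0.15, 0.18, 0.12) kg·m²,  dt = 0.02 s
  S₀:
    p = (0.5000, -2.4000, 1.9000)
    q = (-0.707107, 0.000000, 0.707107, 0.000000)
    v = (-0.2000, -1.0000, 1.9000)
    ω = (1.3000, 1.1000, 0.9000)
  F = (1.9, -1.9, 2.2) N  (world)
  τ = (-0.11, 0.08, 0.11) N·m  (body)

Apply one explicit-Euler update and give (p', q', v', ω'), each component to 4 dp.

p' = (0.4960, -2.4200, 1.9380)
q' = (-0.7148, -0.0028, 0.6992, -0.0156)
v' = (-0.1240, -1.0760, 1.9880)
ω' = (1.2933, 1.1050, 0.9112)

p + v·dt = (0.4960, -2.4200, 1.9380)
v' = v + a·dt = (-0.1240, -1.0760, 1.9880)
α = I⁻¹(τ − ω×Iω) = (-0.3373, 0.2494, 0.5592)
ω' = ω + α·dt = (1.2933, 1.1050, 0.9112)
q⊗(0,ω) = (-0.7778177, -0.2828428, -0.7778177, -1.5556354)
q + ½dt·q⊗(0,ω), renormalized = (-0.7148, -0.0028, 0.6992, -0.0156)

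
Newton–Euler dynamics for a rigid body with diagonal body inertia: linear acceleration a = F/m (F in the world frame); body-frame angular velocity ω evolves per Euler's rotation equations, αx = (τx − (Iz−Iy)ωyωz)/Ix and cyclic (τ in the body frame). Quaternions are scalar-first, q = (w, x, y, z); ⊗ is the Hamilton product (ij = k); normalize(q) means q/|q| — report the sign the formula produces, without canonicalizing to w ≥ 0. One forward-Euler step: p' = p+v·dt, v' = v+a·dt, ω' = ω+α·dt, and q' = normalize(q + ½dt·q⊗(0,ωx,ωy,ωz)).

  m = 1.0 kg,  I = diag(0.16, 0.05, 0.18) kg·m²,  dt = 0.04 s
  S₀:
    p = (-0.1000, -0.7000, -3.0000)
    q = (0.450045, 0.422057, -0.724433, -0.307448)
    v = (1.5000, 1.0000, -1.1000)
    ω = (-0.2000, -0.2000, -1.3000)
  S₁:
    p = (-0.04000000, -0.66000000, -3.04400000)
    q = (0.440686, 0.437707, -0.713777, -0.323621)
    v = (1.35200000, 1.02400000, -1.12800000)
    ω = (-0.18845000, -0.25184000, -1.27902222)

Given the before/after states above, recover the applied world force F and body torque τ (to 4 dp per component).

F = (-3.7000, 0.6000, -0.7000)
τ = (0.0800, -0.0700, 0.0900)

ω₁ − ω₀ = (0.01155000, -0.05184000, 0.02097778)
ω₀×(Iω₀) = (0.0338, -0.0052, -0.0044)
applied torque τ = (0.0800, -0.0700, 0.0900)
Δv = v₁−v₀ = (-0.14800000, 0.02400000, -0.02800000)
applied force F = (-3.7000, 0.6000, -0.7000)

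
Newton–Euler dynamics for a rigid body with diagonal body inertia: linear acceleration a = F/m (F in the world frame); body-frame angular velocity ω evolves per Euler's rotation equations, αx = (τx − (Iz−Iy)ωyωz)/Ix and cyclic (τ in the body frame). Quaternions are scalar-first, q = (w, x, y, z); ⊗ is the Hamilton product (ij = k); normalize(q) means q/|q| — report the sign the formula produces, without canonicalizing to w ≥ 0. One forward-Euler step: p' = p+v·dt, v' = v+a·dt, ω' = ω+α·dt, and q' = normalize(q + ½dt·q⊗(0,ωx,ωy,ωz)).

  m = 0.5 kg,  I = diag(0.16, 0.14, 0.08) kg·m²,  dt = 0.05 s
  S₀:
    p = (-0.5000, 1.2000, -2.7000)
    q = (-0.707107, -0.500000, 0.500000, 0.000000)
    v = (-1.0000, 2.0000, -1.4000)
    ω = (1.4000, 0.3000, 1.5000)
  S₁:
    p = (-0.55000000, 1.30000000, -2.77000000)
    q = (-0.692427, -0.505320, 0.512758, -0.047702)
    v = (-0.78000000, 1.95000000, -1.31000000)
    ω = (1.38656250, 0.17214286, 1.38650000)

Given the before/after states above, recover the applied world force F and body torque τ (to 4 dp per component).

F = (2.2000, -0.5000, 0.9000)
τ = (-0.0700, -0.1900, -0.1900)

rate change Δω = (-0.01343750, -0.12785714, -0.11350000)
gyro term ω₀×Iω₀ = (-0.0270, 0.1680, -0.0084)
I·α + gyro = (-0.0700, -0.1900, -0.1900)
v₁ − v₀ = (0.22000000, -0.05000000, 0.09000000)
F = m·Δv/dt = (2.2000, -0.5000, 0.9000)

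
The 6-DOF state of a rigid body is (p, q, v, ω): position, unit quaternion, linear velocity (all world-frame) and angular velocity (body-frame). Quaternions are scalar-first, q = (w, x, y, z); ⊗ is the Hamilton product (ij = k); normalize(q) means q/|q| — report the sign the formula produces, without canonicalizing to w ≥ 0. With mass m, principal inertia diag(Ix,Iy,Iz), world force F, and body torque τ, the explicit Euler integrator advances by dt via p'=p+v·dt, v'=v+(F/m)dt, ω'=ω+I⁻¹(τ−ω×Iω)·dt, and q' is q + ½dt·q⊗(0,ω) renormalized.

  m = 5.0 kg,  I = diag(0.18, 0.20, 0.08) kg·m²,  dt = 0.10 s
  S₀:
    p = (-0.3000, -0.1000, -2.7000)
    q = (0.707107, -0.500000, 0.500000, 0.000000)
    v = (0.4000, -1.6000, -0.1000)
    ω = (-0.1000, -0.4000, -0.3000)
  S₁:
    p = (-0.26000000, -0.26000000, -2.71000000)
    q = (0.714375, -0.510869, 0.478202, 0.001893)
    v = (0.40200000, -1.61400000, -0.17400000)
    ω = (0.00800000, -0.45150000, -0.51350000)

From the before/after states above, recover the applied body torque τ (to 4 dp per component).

τ = (0.1800, -0.1000, -0.1700)

rate change Δω = (0.10800000, -0.05150000, -0.21350000)
ω₀×(Iω₀) = (-0.0144, 0.0030, 0.0008)
applied torque τ = (0.1800, -0.1000, -0.1700)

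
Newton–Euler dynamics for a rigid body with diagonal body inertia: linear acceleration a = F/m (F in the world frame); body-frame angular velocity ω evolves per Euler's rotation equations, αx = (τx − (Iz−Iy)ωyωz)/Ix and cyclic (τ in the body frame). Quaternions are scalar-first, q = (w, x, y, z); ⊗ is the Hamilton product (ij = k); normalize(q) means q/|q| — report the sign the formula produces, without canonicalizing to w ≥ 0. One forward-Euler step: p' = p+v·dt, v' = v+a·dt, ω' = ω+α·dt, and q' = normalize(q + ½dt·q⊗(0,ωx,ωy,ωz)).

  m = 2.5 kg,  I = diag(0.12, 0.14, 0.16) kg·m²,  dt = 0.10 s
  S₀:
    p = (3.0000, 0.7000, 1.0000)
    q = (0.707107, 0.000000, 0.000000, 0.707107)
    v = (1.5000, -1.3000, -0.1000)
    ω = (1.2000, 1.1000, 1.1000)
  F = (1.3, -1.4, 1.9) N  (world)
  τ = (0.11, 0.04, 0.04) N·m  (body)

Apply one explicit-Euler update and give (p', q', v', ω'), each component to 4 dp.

a = F/m = (0.5200, -0.5600, 0.7600)
new position p' = (3.1500, 0.5700, 0.9900)
v' = v + a·dt = (1.5520, -1.3560, -0.0240)
precession coupling ω×(Iω) = (0.0242, -0.0528, 0.0264)
α = I⁻¹(τ − ω×Iω) = (0.7150, 0.6629, 0.0850)
ω + α·dt = (1.2715, 1.1663, 1.1085)
q⊗(0,ω) = (-0.7778177, 0.0707107, 1.6263461, 0.7778177)
updated quaternion q' = (0.6650, 0.0035, 0.0809, 0.7424)

p' = (3.1500, 0.5700, 0.9900)
q' = (0.6650, 0.0035, 0.0809, 0.7424)
v' = (1.5520, -1.3560, -0.0240)
ω' = (1.2715, 1.1663, 1.1085)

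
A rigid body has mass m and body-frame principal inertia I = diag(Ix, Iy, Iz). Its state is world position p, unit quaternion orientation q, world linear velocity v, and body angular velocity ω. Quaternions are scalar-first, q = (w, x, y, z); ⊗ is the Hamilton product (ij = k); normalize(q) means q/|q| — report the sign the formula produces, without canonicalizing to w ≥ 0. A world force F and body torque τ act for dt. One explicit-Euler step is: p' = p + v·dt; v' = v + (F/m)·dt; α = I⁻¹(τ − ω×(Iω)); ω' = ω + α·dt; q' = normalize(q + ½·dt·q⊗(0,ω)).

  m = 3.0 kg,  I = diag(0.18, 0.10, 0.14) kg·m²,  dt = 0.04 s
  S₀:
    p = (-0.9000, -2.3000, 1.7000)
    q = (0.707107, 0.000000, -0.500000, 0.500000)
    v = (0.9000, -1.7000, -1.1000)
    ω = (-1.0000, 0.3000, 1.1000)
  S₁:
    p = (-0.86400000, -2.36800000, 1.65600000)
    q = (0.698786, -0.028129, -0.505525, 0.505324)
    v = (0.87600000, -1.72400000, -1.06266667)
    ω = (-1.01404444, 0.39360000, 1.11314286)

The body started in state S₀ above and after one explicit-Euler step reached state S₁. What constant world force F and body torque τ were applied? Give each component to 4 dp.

F = (-1.8000, -1.8000, 2.8000)
τ = (-0.0500, 0.1900, 0.0700)

Δω = ω₁−ω₀ = (-0.01404444, 0.09360000, 0.01314286)
precession coupling = (0.0132, -0.0440, 0.0240)
τ = I·(Δω/dt) + ω₀×(Iω₀) = (-0.0500, 0.1900, 0.0700)
velocity change Δv = (-0.02400000, -0.02400000, 0.03733333)
applied force F = (-1.8000, -1.8000, 2.8000)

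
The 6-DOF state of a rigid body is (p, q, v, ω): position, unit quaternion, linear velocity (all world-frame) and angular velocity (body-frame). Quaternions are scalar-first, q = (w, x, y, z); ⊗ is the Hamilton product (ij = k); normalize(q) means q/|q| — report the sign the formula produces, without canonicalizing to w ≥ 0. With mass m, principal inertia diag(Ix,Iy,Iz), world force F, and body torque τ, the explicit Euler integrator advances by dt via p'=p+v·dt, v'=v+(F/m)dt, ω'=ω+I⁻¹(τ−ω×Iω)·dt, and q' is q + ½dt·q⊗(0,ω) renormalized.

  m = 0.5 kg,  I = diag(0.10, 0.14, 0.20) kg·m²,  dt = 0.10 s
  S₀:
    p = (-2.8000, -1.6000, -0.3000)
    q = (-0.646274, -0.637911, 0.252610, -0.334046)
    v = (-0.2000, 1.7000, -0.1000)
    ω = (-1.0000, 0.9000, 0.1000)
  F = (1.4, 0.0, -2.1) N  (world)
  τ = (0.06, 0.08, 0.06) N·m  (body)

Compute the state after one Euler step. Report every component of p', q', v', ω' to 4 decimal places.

linear accel F/m = (2.8000, 0.0000, -4.2000)
new position p' = (-2.8200, -1.4300, -0.3100)
new velocity v' = (0.0800, 1.7000, -0.5200)
precession coupling ω×(Iω) = (0.0054, 0.0100, -0.0360)
angular accel α = (0.5460, 0.5000, 0.4800)
ω' = ω + α·dt = (-0.9454, 0.9500, 0.1480)
Hamilton product q⊗(0,ω) = (-0.8318554, 0.9721764, -0.1838095, -0.3861373)
q' = normalize(q + ½dt·q⊗(0,ω)) = (-0.6863, -0.5880, 0.2429, -0.3526)

p' = (-2.8200, -1.4300, -0.3100)
q' = (-0.6863, -0.5880, 0.2429, -0.3526)
v' = (0.0800, 1.7000, -0.5200)
ω' = (-0.9454, 0.9500, 0.1480)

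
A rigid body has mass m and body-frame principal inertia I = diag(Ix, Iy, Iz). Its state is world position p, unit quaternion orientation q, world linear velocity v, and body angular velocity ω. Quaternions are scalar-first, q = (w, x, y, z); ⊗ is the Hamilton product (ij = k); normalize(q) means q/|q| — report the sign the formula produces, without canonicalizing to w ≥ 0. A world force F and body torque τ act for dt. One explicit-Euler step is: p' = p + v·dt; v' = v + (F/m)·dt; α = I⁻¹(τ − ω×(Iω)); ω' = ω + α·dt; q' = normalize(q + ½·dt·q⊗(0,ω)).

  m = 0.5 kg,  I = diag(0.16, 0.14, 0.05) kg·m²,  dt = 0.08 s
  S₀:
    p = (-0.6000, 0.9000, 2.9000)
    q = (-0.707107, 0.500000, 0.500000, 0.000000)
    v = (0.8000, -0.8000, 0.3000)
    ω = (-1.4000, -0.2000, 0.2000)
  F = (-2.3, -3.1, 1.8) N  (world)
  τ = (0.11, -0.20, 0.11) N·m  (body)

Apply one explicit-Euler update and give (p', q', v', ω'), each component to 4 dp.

p' = (-0.5360, 0.8360, 2.9240)
q' = (-0.6740, 0.5427, 0.5008, 0.0183)
v' = (0.4320, -1.2960, 0.5880)
ω' = (-1.3468, -0.2967, 0.3850)

a = F/m = (-4.6000, -6.2000, 3.6000)
p' = p + v·dt = (-0.5360, 0.8360, 2.9240)
new velocity v' = (0.4320, -1.2960, 0.5880)
α = I⁻¹(τ − ω×Iω) = (0.6650, -1.2086, 2.3120)
ω' = ω + α·dt = (-1.3468, -0.2967, 0.3850)
q⊗(0,ω) = (0.8000000, 1.0899498, 0.0414214, 0.4585786)
updated quaternion q' = (-0.6740, 0.5427, 0.5008, 0.0183)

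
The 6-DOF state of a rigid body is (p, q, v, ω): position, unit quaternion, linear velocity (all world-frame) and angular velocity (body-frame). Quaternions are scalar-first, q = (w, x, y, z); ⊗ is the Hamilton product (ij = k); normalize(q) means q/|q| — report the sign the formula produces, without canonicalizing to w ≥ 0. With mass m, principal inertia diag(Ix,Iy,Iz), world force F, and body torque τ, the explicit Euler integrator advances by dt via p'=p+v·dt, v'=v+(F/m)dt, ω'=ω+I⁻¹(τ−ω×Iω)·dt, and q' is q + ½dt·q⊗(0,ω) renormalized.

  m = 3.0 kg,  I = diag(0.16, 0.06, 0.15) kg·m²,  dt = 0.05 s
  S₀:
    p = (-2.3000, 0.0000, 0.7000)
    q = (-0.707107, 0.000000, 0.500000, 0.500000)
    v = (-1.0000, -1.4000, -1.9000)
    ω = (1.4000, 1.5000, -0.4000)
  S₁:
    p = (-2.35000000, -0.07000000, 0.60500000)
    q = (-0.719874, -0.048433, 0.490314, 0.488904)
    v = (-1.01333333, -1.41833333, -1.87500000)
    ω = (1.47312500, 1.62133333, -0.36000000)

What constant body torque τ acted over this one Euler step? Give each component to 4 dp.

τ = (0.1800, 0.1400, -0.0900)

Δω = ω₁−ω₀ = (0.07312500, 0.12133333, 0.04000000)
gyro term ω₀×Iω₀ = (-0.0540, -0.0056, -0.2100)
I·α + gyro = (0.1800, 0.1400, -0.0900)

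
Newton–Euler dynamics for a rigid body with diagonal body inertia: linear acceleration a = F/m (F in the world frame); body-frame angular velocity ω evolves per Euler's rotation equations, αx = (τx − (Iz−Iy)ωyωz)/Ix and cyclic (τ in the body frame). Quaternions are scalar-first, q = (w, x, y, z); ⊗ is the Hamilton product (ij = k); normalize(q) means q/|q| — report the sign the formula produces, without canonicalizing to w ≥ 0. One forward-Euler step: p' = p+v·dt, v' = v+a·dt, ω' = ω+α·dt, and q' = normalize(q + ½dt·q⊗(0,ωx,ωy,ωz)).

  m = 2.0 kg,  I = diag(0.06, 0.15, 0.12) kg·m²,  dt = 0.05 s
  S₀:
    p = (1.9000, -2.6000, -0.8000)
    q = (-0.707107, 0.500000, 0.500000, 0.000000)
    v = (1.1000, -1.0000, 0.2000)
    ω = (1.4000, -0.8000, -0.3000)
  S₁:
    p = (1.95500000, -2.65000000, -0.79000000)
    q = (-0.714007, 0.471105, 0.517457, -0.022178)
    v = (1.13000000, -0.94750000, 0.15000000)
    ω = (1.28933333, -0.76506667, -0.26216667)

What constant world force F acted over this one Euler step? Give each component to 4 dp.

F = (1.2000, 2.1000, -2.0000)

Δv = v₁−v₀ = (0.03000000, 0.05250000, -0.05000000)
applied force F = (1.2000, 2.1000, -2.0000)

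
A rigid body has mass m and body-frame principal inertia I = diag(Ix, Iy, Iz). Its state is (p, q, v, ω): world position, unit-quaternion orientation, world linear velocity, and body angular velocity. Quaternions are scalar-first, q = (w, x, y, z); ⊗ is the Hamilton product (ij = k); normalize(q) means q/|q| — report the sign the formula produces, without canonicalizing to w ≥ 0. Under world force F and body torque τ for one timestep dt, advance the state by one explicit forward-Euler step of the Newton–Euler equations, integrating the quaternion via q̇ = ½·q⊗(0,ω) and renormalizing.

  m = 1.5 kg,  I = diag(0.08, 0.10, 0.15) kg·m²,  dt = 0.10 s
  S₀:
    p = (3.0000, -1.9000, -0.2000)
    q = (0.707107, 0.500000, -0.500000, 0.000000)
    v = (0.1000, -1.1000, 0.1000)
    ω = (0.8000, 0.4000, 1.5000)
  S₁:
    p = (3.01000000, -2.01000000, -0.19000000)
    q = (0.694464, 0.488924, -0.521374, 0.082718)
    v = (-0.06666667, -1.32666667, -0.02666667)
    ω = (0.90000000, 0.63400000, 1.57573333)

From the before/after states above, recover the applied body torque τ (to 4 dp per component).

τ = (0.1100, 0.1500, 0.1200)

rate change Δω = (0.10000000, 0.23400000, 0.07573333)
I·α + gyro = (0.1100, 0.1500, 0.1200)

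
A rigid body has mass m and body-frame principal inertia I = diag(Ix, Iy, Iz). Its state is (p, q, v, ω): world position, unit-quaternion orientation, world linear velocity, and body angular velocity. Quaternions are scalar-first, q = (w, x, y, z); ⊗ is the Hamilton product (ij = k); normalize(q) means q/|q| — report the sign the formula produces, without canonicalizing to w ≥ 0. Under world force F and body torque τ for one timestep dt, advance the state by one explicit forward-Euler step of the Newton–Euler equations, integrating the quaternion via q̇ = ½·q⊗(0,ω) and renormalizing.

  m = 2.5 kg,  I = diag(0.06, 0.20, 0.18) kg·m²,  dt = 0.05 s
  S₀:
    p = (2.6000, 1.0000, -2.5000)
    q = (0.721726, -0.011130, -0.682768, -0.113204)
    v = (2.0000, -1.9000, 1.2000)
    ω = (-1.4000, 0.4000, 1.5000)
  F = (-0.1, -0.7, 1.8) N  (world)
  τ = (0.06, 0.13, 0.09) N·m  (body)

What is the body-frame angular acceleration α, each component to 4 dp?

gyro term ω×Iω = (-0.0120, 0.2520, -0.0784)
angular accel α = (1.2000, -0.6100, 0.9356)

α = (1.2000, -0.6100, 0.9356)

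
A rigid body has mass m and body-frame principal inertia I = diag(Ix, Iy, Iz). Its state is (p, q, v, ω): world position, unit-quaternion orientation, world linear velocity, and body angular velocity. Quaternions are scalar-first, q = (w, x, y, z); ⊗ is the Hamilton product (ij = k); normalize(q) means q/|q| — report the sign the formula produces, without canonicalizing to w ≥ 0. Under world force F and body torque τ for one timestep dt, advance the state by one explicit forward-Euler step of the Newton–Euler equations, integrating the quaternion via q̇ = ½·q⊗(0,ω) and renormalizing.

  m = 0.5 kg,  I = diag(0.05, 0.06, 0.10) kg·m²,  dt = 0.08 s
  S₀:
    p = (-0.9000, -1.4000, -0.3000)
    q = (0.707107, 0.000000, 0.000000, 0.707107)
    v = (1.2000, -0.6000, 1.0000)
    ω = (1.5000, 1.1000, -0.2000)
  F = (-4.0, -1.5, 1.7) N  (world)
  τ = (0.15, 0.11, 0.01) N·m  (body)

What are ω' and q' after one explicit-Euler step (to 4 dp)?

gyro term ω×Iω = (-0.0088, 0.0150, 0.0165)
(τ − ω×Iω)/I = (3.1760, 1.5833, -0.0650)
new body rate ω' = (1.7541, 1.2267, -0.2052)
2q̇ = q⊗(0,ω) = (0.1414214, 0.2828428, 1.8384782, -0.1414214)
q + ½dt·q⊗(0,ω), renormalized = (0.7108, 0.0113, 0.0733, 0.6995)

ω' = (1.7541, 1.2267, -0.2052)
q' = (0.7108, 0.0113, 0.0733, 0.6995)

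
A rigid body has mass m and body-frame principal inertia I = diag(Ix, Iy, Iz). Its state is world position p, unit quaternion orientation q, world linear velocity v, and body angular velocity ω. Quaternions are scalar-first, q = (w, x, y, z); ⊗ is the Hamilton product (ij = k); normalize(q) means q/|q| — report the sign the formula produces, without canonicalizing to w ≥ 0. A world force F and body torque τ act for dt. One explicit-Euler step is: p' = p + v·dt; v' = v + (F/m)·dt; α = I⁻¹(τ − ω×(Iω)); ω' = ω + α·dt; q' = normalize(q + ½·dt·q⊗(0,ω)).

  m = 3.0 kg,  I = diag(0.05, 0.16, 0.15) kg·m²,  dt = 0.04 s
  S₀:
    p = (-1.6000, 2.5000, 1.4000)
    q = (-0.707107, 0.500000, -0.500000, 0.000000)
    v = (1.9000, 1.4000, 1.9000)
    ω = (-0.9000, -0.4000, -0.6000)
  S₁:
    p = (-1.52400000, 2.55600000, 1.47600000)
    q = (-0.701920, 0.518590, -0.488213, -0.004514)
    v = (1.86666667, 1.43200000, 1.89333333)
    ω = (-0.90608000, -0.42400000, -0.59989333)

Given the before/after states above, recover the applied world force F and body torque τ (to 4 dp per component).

F = (-2.5000, 2.4000, -0.5000)
τ = (-0.0100, -0.1500, 0.0400)

Δω = ω₁−ω₀ = (-0.00608000, -0.02400000, 0.00010667)
gyro term ω₀×Iω₀ = (-0.0024, -0.0540, 0.0396)
τ = I·(Δω/dt) + ω₀×(Iω₀) = (-0.0100, -0.1500, 0.0400)
velocity change Δv = (-0.03333333, 0.03200000, -0.00666667)
F = m·Δv/dt = (-2.5000, 2.4000, -0.5000)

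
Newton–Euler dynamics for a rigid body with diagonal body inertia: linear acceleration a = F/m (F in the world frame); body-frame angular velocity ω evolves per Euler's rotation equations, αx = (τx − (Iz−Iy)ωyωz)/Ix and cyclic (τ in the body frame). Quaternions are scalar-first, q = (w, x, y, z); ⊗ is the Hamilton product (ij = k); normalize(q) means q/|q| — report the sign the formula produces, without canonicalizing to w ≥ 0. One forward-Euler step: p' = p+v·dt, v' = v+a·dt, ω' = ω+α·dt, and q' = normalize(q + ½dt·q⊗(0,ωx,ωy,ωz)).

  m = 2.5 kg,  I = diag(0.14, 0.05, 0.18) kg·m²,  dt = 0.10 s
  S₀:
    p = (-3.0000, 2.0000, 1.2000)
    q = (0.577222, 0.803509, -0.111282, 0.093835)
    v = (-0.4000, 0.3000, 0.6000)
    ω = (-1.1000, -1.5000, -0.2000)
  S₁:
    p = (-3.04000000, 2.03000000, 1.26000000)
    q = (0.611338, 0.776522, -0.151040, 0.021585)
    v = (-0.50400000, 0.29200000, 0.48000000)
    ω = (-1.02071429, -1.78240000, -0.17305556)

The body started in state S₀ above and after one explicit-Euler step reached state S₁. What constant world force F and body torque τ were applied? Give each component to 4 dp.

Δv = v₁−v₀ = (-0.10400000, -0.00800000, -0.12000000)
m·(v₁−v₀)/dt = (-2.6000, -0.2000, -3.0000)
rate change Δω = (0.07928571, -0.28240000, 0.02694444)
τ = I·(Δω/dt) + ω₀×(Iω₀) = (0.1500, -0.1500, -0.1000)

F = (-2.6000, -0.2000, -3.0000)
τ = (0.1500, -0.1500, -0.1000)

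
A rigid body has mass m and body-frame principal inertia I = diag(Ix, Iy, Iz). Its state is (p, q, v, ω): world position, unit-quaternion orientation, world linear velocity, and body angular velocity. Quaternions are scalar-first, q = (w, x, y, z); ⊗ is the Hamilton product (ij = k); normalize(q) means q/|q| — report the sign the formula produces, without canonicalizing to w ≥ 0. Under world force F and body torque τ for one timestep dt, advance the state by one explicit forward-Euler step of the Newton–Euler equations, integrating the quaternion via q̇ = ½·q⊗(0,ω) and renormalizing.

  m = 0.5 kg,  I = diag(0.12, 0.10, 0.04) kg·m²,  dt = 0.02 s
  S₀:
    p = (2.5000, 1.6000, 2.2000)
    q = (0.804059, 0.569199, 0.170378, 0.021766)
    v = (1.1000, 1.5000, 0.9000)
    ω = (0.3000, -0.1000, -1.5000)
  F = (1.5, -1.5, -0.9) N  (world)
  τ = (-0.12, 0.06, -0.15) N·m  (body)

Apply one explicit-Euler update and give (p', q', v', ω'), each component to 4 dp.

precession coupling ω×(Iω) = (-0.0090, -0.0360, 0.0006)
angular accel α = (-0.9250, 0.9600, -3.7650)
new body rate ω' = (0.2815, -0.0808, -1.5753)
Hamilton product q⊗(0,ω) = (-0.1210729, -0.0121727, 0.7799224, -1.3141218)
q + ½dt·q⊗(0,ω), renormalized = (0.8028, 0.5690, 0.1782, 0.0086)
p' = p + v·dt = (2.5220, 1.6300, 2.2180)
new velocity v' = (1.1600, 1.4400, 0.8640)

p' = (2.5220, 1.6300, 2.2180)
q' = (0.8028, 0.5690, 0.1782, 0.0086)
v' = (1.1600, 1.4400, 0.8640)
ω' = (0.2815, -0.0808, -1.5753)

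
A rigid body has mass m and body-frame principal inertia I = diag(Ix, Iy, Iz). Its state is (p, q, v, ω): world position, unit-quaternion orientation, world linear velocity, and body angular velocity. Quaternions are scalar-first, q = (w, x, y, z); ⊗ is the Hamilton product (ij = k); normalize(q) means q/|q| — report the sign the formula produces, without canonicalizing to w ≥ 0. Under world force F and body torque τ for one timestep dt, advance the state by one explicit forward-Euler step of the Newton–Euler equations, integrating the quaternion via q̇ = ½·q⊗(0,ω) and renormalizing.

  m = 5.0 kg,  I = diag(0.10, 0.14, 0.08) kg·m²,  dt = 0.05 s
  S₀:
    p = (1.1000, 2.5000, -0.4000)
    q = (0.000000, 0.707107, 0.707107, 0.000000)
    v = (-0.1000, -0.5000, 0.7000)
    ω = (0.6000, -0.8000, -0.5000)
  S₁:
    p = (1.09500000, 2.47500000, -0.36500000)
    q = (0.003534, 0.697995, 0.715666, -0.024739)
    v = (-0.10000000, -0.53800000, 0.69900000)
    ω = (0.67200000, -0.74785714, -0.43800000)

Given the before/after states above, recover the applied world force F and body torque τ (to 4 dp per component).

F = (0.0000, -3.8000, -0.1000)
τ = (0.1200, 0.1400, 0.0800)

Δω = ω₁−ω₀ = (0.07200000, 0.05214286, 0.06200000)
I·α + gyro = (0.1200, 0.1400, 0.0800)
velocity change Δv = (0.00000000, -0.03800000, -0.00100000)
applied force F = (0.0000, -3.8000, -0.1000)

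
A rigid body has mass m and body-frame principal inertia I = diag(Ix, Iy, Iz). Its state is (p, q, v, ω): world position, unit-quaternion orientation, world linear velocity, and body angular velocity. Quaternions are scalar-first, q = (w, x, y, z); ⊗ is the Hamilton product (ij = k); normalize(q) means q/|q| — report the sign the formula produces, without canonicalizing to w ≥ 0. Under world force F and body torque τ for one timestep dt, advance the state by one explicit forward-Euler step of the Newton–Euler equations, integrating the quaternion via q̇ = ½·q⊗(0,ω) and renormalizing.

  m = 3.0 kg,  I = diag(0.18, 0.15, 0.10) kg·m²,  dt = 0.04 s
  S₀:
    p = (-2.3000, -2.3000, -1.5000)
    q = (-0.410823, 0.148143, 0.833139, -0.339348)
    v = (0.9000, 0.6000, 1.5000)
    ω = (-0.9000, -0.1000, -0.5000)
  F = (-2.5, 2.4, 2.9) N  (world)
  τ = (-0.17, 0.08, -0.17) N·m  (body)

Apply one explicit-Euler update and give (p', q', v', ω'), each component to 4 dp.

α = I⁻¹(τ − ω×Iω) = (-0.9306, 0.2933, -1.6730)
new body rate ω' = (-0.9372, -0.0883, -0.5669)
2q̇ = q⊗(0,ω) = (0.0469686, -0.0807636, 0.4205670, 0.9404223)
updated quaternion q' = (-0.4098, 0.1465, 0.8414, -0.3205)
p + v·dt = (-2.2640, -2.2760, -1.4400)
v' = v + a·dt = (0.8667, 0.6320, 1.5387)

p' = (-2.2640, -2.2760, -1.4400)
q' = (-0.4098, 0.1465, 0.8414, -0.3205)
v' = (0.8667, 0.6320, 1.5387)
ω' = (-0.9372, -0.0883, -0.5669)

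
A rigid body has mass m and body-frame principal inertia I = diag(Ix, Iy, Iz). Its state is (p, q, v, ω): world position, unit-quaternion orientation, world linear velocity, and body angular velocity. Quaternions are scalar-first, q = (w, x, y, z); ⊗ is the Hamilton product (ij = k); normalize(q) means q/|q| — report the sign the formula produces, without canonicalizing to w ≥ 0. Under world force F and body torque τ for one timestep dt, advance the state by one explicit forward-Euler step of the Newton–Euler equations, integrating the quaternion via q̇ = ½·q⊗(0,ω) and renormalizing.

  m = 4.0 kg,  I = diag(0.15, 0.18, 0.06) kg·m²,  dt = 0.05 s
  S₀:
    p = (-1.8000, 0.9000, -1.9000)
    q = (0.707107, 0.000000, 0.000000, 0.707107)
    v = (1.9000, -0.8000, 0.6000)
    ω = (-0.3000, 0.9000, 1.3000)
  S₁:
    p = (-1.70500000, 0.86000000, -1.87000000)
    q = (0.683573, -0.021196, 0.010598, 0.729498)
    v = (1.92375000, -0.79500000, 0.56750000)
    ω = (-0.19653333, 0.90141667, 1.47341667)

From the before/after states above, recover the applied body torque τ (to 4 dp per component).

τ = (0.1700, -0.0300, 0.2000)

ω₁ − ω₀ = (0.10346667, 0.00141667, 0.17341667)
gyro term ω₀×Iω₀ = (-0.1404, -0.0351, -0.0081)
applied torque τ = (0.1700, -0.0300, 0.2000)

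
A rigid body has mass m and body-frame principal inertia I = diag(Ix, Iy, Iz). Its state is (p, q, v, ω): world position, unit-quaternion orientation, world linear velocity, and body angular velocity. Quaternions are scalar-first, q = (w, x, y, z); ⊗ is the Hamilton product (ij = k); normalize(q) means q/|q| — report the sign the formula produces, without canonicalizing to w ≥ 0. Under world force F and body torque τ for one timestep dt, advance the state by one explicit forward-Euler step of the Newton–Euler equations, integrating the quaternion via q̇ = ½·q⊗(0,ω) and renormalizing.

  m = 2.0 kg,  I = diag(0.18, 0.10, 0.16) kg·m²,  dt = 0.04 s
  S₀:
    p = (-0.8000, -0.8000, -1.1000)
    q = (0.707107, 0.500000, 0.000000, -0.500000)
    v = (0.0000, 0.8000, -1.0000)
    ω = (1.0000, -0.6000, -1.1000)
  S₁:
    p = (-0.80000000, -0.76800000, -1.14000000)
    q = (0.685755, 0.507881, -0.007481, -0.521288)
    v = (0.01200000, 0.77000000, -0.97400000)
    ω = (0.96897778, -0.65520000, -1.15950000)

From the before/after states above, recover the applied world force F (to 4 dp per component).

velocity change Δv = (0.01200000, -0.03000000, 0.02600000)
applied force F = (0.6000, -1.5000, 1.3000)

F = (0.6000, -1.5000, 1.3000)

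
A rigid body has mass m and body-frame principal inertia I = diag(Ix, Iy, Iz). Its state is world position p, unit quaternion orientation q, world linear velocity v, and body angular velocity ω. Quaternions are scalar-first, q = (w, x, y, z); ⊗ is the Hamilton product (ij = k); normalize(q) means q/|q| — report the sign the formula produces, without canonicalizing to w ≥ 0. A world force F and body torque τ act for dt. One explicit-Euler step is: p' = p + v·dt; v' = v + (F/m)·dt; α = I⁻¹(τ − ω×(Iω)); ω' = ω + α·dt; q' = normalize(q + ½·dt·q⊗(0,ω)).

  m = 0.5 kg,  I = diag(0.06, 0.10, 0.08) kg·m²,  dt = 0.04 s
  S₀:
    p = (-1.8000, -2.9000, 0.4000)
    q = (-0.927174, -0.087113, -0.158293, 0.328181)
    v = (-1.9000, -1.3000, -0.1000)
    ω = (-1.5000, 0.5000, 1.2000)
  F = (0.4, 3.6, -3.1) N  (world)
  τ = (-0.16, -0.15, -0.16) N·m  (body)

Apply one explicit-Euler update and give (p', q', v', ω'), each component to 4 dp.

precession coupling ω×(Iω) = (-0.0120, 0.0360, -0.0300)
(τ − ω×Iω)/I = (-2.4667, -1.8600, -1.6250)
ω + α·dt = (-1.5987, 0.4256, 1.1350)
q⊗(0,ω) = (-0.4453402, 1.0367189, -0.8513229, -1.3936048)
q + ½dt·q⊗(0,ω), renormalized = (-0.9353, -0.0663, -0.1752, 0.3001)
p + v·dt = (-1.8760, -2.9520, 0.3960)
new velocity v' = (-1.8680, -1.0120, -0.3480)

p' = (-1.8760, -2.9520, 0.3960)
q' = (-0.9353, -0.0663, -0.1752, 0.3001)
v' = (-1.8680, -1.0120, -0.3480)
ω' = (-1.5987, 0.4256, 1.1350)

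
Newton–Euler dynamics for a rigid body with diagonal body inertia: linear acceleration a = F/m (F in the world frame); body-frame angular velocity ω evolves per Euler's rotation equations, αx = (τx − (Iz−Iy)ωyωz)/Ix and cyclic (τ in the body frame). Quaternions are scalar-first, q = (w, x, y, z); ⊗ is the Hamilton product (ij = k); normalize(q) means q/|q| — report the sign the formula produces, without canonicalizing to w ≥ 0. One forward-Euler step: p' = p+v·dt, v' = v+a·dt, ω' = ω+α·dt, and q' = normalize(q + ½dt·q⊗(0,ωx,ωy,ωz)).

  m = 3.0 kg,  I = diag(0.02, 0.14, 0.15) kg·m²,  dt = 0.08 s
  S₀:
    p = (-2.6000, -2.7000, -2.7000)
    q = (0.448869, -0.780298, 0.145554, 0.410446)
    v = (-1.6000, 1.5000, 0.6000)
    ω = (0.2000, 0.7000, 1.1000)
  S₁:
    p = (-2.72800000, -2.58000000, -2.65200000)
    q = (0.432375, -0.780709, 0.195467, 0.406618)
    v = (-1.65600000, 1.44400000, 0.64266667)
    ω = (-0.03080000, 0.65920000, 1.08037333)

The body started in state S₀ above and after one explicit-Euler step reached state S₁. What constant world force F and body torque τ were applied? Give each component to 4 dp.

v₁ − v₀ = (-0.05600000, -0.05600000, 0.04266667)
applied force F = (-2.1000, -2.1000, 1.6000)
ω₁ − ω₀ = (-0.23080000, -0.04080000, -0.01962667)
precession coupling = (0.0077, -0.0286, 0.0168)
I·α + gyro = (-0.0500, -0.1000, -0.0200)

F = (-2.1000, -2.1000, 1.6000)
τ = (-0.0500, -0.1000, -0.0200)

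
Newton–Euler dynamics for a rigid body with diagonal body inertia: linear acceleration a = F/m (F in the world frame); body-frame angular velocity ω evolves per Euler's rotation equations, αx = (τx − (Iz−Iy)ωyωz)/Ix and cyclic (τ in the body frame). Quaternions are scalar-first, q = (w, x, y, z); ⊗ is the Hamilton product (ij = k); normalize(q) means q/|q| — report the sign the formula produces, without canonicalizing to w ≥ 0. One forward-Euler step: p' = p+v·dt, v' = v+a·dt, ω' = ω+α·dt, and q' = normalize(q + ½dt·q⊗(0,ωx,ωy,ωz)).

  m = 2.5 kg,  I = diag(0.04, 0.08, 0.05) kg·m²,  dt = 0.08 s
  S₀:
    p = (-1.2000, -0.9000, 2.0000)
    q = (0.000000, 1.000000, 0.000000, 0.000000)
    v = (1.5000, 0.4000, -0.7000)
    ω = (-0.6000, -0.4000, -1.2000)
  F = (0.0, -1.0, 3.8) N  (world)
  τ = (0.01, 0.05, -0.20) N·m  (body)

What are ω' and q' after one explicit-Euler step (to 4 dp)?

precession coupling ω×(Iω) = (-0.0144, -0.0072, 0.0096)
angular accel α = (0.6100, 0.7150, -4.1920)
ω + α·dt = (-0.5512, -0.3428, -1.5354)
Hamilton product q⊗(0,ω) = (0.6000000, 0.0000000, 1.2000000, -0.4000000)
updated quaternion q' = (0.0240, 0.9984, 0.0479, -0.0160)

ω' = (-0.5512, -0.3428, -1.5354)
q' = (0.0240, 0.9984, 0.0479, -0.0160)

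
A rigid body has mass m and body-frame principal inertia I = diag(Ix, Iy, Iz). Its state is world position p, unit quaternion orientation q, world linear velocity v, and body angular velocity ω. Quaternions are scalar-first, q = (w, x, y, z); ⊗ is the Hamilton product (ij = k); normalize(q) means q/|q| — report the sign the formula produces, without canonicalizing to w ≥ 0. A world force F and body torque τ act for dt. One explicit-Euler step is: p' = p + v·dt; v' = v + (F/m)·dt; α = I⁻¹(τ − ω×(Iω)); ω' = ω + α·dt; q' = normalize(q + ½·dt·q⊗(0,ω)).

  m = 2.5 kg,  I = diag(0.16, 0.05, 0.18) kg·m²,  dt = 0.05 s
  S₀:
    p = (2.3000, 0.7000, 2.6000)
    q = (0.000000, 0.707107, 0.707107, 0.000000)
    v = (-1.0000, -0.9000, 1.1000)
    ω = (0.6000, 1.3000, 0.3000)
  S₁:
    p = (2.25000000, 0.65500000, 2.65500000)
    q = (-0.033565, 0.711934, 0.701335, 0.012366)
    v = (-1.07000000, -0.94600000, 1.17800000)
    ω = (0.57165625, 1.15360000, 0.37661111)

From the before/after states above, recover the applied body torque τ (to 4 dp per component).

rate change Δω = (-0.02834375, -0.14640000, 0.07661111)
τ = I·(Δω/dt) + ω₀×(Iω₀) = (-0.0400, -0.1500, 0.1900)

τ = (-0.0400, -0.1500, 0.1900)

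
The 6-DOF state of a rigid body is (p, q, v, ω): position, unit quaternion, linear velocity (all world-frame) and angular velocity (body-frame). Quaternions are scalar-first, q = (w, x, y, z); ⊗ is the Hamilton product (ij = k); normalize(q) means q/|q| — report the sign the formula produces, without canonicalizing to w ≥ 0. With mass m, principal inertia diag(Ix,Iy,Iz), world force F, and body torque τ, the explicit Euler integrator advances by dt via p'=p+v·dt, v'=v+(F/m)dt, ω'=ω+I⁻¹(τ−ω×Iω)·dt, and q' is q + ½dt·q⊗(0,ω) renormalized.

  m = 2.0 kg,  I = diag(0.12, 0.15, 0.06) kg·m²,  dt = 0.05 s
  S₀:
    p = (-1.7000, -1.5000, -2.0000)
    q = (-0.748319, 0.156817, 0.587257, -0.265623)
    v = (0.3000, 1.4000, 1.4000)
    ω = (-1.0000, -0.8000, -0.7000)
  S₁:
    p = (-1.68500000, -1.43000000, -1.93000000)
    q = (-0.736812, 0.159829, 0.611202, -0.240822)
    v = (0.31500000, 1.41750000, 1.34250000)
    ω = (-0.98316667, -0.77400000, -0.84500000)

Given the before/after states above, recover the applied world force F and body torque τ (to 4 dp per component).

F = (0.6000, 0.7000, -2.3000)
τ = (-0.0100, 0.1200, -0.1500)

velocity change Δv = (0.01500000, 0.01750000, -0.05750000)
m·(v₁−v₀)/dt = (0.6000, 0.7000, -2.3000)
ω₁ − ω₀ = (0.01683333, 0.02600000, -0.14500000)
I·α + gyro = (-0.0100, 0.1200, -0.1500)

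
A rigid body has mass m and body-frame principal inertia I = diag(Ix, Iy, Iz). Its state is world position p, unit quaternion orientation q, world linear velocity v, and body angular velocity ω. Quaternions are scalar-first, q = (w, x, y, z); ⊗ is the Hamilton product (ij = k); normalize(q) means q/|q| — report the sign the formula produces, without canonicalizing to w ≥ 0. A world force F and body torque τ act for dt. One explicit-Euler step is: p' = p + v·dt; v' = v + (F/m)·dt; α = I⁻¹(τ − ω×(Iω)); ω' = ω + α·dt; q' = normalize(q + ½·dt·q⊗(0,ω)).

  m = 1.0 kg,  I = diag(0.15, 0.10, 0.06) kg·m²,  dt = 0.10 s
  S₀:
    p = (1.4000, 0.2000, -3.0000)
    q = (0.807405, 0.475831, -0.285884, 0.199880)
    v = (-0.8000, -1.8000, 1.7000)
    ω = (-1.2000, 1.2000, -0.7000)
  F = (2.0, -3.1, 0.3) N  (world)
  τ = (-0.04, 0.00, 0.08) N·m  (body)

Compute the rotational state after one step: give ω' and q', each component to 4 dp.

precession coupling ω×(Iω) = (0.0336, 0.0756, 0.0720)
α = I⁻¹(τ − ω×Iω) = (-0.4907, -0.7560, 0.1333)
ω' = ω + α·dt = (-1.2491, 1.1244, -0.6867)
2q̇ = q⊗(0,ω) = (1.0539740, -1.0086232, 1.0621117, -0.3372471)
updated quaternion q' = (0.8565, 0.4236, -0.2318, 0.1823)

ω' = (-1.2491, 1.1244, -0.6867)
q' = (0.8565, 0.4236, -0.2318, 0.1823)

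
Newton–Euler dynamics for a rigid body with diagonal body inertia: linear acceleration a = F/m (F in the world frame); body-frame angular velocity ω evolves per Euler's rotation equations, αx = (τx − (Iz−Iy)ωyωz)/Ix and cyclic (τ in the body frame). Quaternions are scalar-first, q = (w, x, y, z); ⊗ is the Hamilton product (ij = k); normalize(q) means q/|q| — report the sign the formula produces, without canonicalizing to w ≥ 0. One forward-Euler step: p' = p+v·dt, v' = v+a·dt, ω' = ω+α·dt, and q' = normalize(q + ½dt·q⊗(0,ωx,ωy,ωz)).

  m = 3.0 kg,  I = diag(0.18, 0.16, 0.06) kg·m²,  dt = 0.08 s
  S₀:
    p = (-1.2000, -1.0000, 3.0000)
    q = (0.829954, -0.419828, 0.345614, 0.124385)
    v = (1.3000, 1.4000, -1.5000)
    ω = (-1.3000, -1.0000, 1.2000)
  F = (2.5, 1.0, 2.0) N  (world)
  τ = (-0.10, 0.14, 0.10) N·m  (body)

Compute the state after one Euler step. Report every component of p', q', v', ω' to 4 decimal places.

p' = (-1.0960, -0.8880, 2.8800)
q' = (0.8133, -0.4400, 0.3250, 0.1983)
v' = (1.3667, 1.4267, -1.4467)
ω' = (-1.3978, -0.8364, 1.3680)

ω×(Iω) gyroscopic = (0.1200, -0.1872, -0.0260)
α = I⁻¹(τ − ω×Iω) = (-1.2222, 2.0450, 2.1000)
ω + α·dt = (-1.3978, -0.8364, 1.3680)
q⊗(0,ω) = (-0.3494244, -0.5398184, -0.4878609, 1.8650710)
updated quaternion q' = (0.8133, -0.4400, 0.3250, 0.1983)
p + v·dt = (-1.0960, -0.8880, 2.8800)
v + (F/m)dt = (1.3667, 1.4267, -1.4467)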